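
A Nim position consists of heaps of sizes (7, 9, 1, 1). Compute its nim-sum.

14

Nim-sum: 7 ⊕ 9 ⊕ 1 ⊕ 1 = 14.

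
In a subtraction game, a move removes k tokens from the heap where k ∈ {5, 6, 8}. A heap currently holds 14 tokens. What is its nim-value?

Build the Grundy sequence with g(k) = mex{g(k−s) : s ∈ {5, 6, 8}, s ≤ k}:
k:     0  1  2  3  4  5  6  7  8  9 10 11 12 13 14
g(k):  0  0  0  0  0  1  1  1  1  1  2  2  2  0  0
So g(14) = 0.

0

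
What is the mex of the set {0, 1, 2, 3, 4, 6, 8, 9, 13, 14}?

5

The values 0, 1, 2, 3, 4 are all present; 5 is the first non-negative integer missing from the set.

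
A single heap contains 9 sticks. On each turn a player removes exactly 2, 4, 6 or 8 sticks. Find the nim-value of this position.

4

Grundy values for subtraction set {2, 4, 6, 8}:
g(0) = mex{} = 0
g(1) = mex{} = 0
g(2) = mex{0} = 1
g(3) = mex{0} = 1
g(4) = mex{0,1} = 2
g(5) = mex{0,1} = 2
g(6) = mex{0,1,2} = 3
g(7) = mex{0,1,2} = 3
g(8) = mex{0,1,2,3} = 4
g(9) = mex{0,1,2,3} = 4
So g(9) = 4.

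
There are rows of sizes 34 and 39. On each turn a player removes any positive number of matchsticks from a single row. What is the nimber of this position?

Bitwise XOR of the heap sizes:
  100010  (34)
  100111  (39)
  ------
  000101  (5)

5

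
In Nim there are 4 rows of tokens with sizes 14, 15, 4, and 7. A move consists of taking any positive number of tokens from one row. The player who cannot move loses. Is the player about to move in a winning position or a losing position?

Winning position

Compute the nim-sum pairwise:
14 ⊕ 15 = 1
1 ⊕ 4 = 5
5 ⊕ 7 = 2
The nim-sum is 2 ≠ 0, so this is an N-position: the player to move can win.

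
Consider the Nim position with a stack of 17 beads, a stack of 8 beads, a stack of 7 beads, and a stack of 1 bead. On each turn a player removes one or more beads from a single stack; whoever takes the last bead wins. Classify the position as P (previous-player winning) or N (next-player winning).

Write each in binary and XOR column by column:
  10001  (17)
  01000  (8)
  00111  (7)
  00001  (1)
  -----
  11111  (31)
The nim-sum is 31 ≠ 0, so this is an N-position: the player to move can win.

N-position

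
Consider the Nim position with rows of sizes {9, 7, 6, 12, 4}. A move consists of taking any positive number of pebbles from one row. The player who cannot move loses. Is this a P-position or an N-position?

P-position

Nim-sum: 9 ⊕ 7 ⊕ 6 ⊕ 12 ⊕ 4 = 0.
The nim-sum is 0, so this is a P-position: the player to move is in a losing position under optimal play.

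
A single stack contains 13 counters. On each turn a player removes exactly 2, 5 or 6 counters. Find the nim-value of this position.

Build the Grundy sequence with g(k) = mex{g(k−s) : s ∈ {2, 5, 6}, s ≤ k}:
g(0) = mex{} = 0
g(1) = mex{} = 0
g(2) = mex{0} = 1
g(3) = mex{0} = 1
g(4) = mex{1} = 0
g(5) = mex{0,1} = 2
g(6) = mex{0} = 1
g(7) = mex{0,1,2} = 3
g(8) = mex{1} = 0
g(9) = mex{0,1,3} = 2
g(10) = mex{0,2} = 1
g(11) = mex{1,2} = 0
g(12) = mex{1,3} = 0
g(13) = mex{0,3} = 1
So g(13) = 1.

1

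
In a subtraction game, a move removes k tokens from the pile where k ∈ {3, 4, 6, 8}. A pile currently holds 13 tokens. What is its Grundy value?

Grundy values for subtraction set {3, 4, 6, 8}:
g(0) = mex{} = 0
g(1) = mex{} = 0
g(2) = mex{} = 0
g(3) = mex{0} = 1
g(4) = mex{0} = 1
g(5) = mex{0} = 1
g(6) = mex{0,1} = 2
g(7) = mex{0,1} = 2
g(8) = mex{0,1} = 2
g(9) = mex{0,1,2} = 3
g(10) = mex{0,1,2} = 3
g(11) = mex{1,2} = 0
g(12) = mex{1,2,3} = 0
g(13) = mex{1,2,3} = 0
So g(13) = 0.

0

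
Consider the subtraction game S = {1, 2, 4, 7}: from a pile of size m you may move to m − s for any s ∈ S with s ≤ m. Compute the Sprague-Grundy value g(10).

1

Build the Grundy sequence with g(k) = mex{g(k−s) : s ∈ {1, 2, 4, 7}, s ≤ k}:
g(0) = mex{} = 0
g(1) = mex{0} = 1
g(2) = mex{0,1} = 2
g(3) = mex{1,2} = 0
g(4) = mex{0,2} = 1
g(5) = mex{0,1} = 2
g(6) = mex{1,2} = 0
g(7) = mex{0,2} = 1
g(8) = mex{0,1} = 2
g(9) = mex{1,2} = 0
g(10) = mex{0,2} = 1
So g(10) = 1.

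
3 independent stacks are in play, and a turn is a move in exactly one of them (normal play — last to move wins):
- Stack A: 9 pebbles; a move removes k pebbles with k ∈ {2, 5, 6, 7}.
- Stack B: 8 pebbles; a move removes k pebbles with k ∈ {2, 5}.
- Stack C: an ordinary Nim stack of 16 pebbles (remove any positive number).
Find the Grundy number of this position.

18

Grundy values for stack A (subtraction set {2, 5, 6, 7}):
k:     0  1  2  3  4  5  6  7  8  9
g(k):  0  0  1  1  0  2  1  3  2  2
So g(9) = 2.
Grundy values for stack B (subtraction set {2, 5}):
k:     0  1  2  3  4  5  6  7  8
g(k):  0  0  1  1  0  2  1  0  0
So g(8) = 0.
Stack C is a plain Nim stack of size 16, so its Grundy value is 16.
The value of a disjunctive sum is the nim-sum of the parts.
Combined value = 2 XOR 0 XOR 16 = 18.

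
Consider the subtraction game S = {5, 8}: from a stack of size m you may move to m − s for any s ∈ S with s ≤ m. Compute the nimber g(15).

0

Grundy values for subtraction set {5, 8}:
k:     0  1  2  3  4  5  6  7  8  9 10 11 12 13 14 15
g(k):  0  0  0  0  0  1  1  1  1  1  2  2  2  0  0  0
So g(15) = 0.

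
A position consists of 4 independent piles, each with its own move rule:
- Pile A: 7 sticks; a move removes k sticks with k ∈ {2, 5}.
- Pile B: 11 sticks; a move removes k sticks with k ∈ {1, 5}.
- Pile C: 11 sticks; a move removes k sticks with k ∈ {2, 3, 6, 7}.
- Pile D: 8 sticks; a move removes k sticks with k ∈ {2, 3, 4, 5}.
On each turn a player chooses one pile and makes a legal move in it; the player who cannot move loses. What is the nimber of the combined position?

For pile A, compute g(0), g(1), … with moves {2, 5}:
g(0) = mex{} = 0
g(1) = mex{} = 0
g(2) = mex{0} = 1
g(3) = mex{0} = 1
g(4) = mex{1} = 0
g(5) = mex{0,1} = 2
g(6) = mex{0} = 1
g(7) = mex{1,2} = 0
So g(7) = 0.
Grundy values for pile B (subtraction set {1, 5}):
k:     0  1  2  3  4  5  6  7  8  9 10 11
g(k):  0  1  0  1  0  1  0  1  0  1  0  1
So g(11) = 1.
Grundy values for pile C (subtraction set {2, 3, 6, 7}):
g(0) = mex{} = 0
g(1) = mex{} = 0
g(2) = mex{0} = 1
g(3) = mex{0} = 1
g(4) = mex{0,1} = 2
g(5) = mex{1} = 0
g(6) = mex{0,1,2} = 3
g(7) = mex{0,2} = 1
g(8) = mex{0,1,3} = 2
g(9) = mex{1,3} = 0
g(10) = mex{1,2} = 0
g(11) = mex{0,2} = 1
So g(11) = 1.
For pile D, compute g(0), g(1), … with moves {2, 3, 4, 5}:
k:     0  1  2  3  4  5  6  7  8
g(k):  0  0  1  1  2  2  3  0  0
So g(8) = 0.
By the Sprague-Grundy theorem, the Grundy value of a sum of independent games is the XOR of the component values.
Combined value = 0 XOR 1 XOR 1 XOR 0 = 0.

0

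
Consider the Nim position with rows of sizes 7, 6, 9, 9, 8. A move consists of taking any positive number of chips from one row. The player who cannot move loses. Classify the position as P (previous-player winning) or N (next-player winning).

Compute the nim-sum pairwise:
7 ⊕ 6 = 1
1 ⊕ 9 = 8
8 ⊕ 9 = 1
1 ⊕ 8 = 9
The nim-sum is 9 ≠ 0, so this is an N-position: the player to move can win.

N-position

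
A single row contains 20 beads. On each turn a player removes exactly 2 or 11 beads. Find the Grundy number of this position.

Grundy values for subtraction set {2, 11}:
k:     0  1  2  3  4  5  6  7  8  9 10 11 12 13 14 15 16 17 18 19 20
g(k):  0  0  1  1  0  0  1  1  0  0  1  1  2  0  0  1  1  0  0  1  1
So g(20) = 1.

1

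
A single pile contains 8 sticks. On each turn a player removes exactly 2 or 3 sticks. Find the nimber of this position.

Compute g(0), g(1), … for moves {2, 3}:
k:     0  1  2  3  4  5  6  7  8
g(k):  0  0  1  1  2  0  0  1  1
So g(8) = 1.

1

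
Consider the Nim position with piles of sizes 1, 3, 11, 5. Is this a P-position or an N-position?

N-position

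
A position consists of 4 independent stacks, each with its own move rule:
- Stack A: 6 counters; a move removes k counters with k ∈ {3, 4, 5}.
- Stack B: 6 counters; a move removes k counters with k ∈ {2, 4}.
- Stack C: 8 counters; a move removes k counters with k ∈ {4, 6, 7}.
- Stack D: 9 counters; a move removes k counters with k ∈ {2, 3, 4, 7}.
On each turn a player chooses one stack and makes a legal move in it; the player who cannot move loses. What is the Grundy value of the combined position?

4

Grundy values for stack A (subtraction set {3, 4, 5}):
k:     0  1  2  3  4  5  6
g(k):  0  0  0  1  1  1  2
So g(6) = 2.
Build the Grundy sequence for stack B with g(k) = mex{g(k−s) : s ∈ {2, 4}, s ≤ k}:
k:     0  1  2  3  4  5  6
g(k):  0  0  1  1  2  2  0
So g(6) = 0.
Build the Grundy sequence for stack C with g(k) = mex{g(k−s) : s ∈ {4, 6, 7}, s ≤ k}:
g(0) = mex{} = 0
g(1) = mex{} = 0
g(2) = mex{} = 0
g(3) = mex{} = 0
g(4) = mex{0} = 1
g(5) = mex{0} = 1
g(6) = mex{0} = 1
g(7) = mex{0} = 1
g(8) = mex{0,1} = 2
So g(8) = 2.
For stack D, compute g(0), g(1), … with moves {2, 3, 4, 7}:
g(0) = mex{} = 0
g(1) = mex{} = 0
g(2) = mex{0} = 1
g(3) = mex{0} = 1
g(4) = mex{0,1} = 2
g(5) = mex{0,1} = 2
g(6) = mex{1,2} = 0
g(7) = mex{0,1,2} = 3
g(8) = mex{0,2} = 1
g(9) = mex{0,1,2,3} = 4
So g(9) = 4.
The value of a disjunctive sum is the nim-sum of the parts.
Combined value = 2 ⊕ 0 ⊕ 2 ⊕ 4 = 4.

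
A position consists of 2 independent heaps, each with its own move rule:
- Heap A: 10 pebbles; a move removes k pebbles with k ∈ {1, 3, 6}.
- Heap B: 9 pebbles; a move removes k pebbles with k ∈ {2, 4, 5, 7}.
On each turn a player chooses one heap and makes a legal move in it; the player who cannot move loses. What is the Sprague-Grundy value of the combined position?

1

For heap A, compute g(0), g(1), … with moves {1, 3, 6}:
k:     0  1  2  3  4  5  6  7  8  9 10
g(k):  0  1  0  1  0  1  2  3  2  0  1
So g(10) = 1.
For heap B, compute g(0), g(1), … with moves {2, 4, 5, 7}:
k:     0  1  2  3  4  5  6  7  8  9
g(k):  0  0  1  1  2  2  3  3  4  0
So g(9) = 0.
The value of a disjunctive sum is the nim-sum of the parts.
Combined value = 1 XOR 0 = 1.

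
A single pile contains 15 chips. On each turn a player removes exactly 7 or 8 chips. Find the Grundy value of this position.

0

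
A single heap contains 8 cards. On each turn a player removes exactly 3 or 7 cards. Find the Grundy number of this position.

Build the Grundy sequence with g(k) = mex{g(k−s) : s ∈ {3, 7}, s ≤ k}:
g(0) = mex{} = 0
g(1) = mex{} = 0
g(2) = mex{} = 0
g(3) = mex{0} = 1
g(4) = mex{0} = 1
g(5) = mex{0} = 1
g(6) = mex{1} = 0
g(7) = mex{0,1} = 2
g(8) = mex{0,1} = 2
So g(8) = 2.

2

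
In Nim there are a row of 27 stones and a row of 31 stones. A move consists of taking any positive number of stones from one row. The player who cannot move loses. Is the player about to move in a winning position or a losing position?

Nim-sum: 27 ^ 31 = 4.
The nim-sum is 4 ≠ 0, so this is an N-position: the player to move can win.

Winning position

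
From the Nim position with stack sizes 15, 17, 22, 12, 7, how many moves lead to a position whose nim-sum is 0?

3

Nim-sum: 15 ^ 17 ^ 22 ^ 12 ^ 7 = 3.
The overall nim-sum is X = 3. A stack of size p has a winning move iff p XOR X < p (reduce it to p XOR X).
  15: 15 XOR 3 = 12 < 15 — winning move (to 12).
  17: 17 XOR 3 = 18 ≥ 17 — no move.
  22: 22 XOR 3 = 21 < 22 — winning move (to 21).
  12: 12 XOR 3 = 15 ≥ 12 — no move.
  7: 7 XOR 3 = 4 < 7 — winning move (to 4).
That gives 3 winning moves.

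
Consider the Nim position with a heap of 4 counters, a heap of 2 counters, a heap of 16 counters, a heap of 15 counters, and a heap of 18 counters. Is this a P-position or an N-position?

N-position

Nim-sum: 4 ^ 2 ^ 16 ^ 15 ^ 18 = 11.
The nim-sum is 11 ≠ 0, so this is an N-position: the player to move can win.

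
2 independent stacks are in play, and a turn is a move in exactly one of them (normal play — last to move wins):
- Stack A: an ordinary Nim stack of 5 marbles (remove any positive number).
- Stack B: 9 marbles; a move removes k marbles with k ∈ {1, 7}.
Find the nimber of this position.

Stack A is a plain Nim stack of size 5, so its Grundy value is 5.
For stack B, compute g(0), g(1), … with moves {1, 7}:
g(0) = mex{} = 0
g(1) = mex{0} = 1
g(2) = mex{1} = 0
g(3) = mex{0} = 1
g(4) = mex{1} = 0
g(5) = mex{0} = 1
g(6) = mex{1} = 0
g(7) = mex{0} = 1
g(8) = mex{1} = 0
g(9) = mex{0} = 1
So g(9) = 1.
By the Sprague-Grundy theorem, the Grundy value of a sum of independent games is the XOR of the component values.
Combined value = 5 ⊕ 1 = 4.

4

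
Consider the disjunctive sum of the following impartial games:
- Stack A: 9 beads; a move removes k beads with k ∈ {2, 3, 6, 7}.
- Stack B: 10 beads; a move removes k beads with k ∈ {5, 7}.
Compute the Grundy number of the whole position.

2

Build the Grundy sequence for stack A with g(k) = mex{g(k−s) : s ∈ {2, 3, 6, 7}, s ≤ k}:
k:     0  1  2  3  4  5  6  7  8  9
g(k):  0  0  1  1  2  0  3  1  2  0
So g(9) = 0.
Grundy values for stack B (subtraction set {5, 7}):
k:     0  1  2  3  4  5  6  7  8  9 10
g(k):  0  0  0  0  0  1  1  1  1  1  2
So g(10) = 2.
By the Sprague-Grundy theorem, the Grundy value of a sum of independent games is the XOR of the component values.
Combined value = 0 ⊕ 2 = 2.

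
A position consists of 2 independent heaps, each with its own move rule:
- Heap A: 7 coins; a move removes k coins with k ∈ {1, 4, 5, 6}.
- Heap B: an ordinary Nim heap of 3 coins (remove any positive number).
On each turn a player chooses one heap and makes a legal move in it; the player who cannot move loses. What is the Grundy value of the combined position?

0

Build the Grundy sequence for heap A with g(k) = mex{g(k−s) : s ∈ {1, 4, 5, 6}, s ≤ k}:
g(0) = mex{} = 0
g(1) = mex{0} = 1
g(2) = mex{1} = 0
g(3) = mex{0} = 1
g(4) = mex{0,1} = 2
g(5) = mex{0,1,2} = 3
g(6) = mex{0,1,3} = 2
g(7) = mex{0,1,2} = 3
So g(7) = 3.
Heap B is a plain Nim heap of size 3, so its Grundy value is 3.
The value of a disjunctive sum is the nim-sum of the parts.
Combined value = 3 XOR 3 = 0.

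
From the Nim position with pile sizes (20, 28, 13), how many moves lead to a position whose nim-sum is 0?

3

Nim-sum: 20 ^ 28 ^ 13 = 5.
The overall nim-sum is X = 5. A pile of size p has a winning move iff p XOR X < p (reduce it to p XOR X).
  20: 20 XOR 5 = 17 < 20 — winning move (to 17).
  28: 28 XOR 5 = 25 < 28 — winning move (to 25).
  13: 13 XOR 5 = 8 < 13 — winning move (to 8).
That gives 3 winning moves.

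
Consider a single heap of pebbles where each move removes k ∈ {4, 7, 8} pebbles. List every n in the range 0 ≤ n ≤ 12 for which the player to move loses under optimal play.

0, 1, 2, 3, 12

Compute g(0), g(1), … for moves {4, 7, 8}:
k:     0  1  2  3  4  5  6  7  8  9 10 11 12
g(k):  0  0  0  0  1  1  1  1  2  2  2  2  0
The P-positions (g = 0) in 0..12 are 0, 1, 2, 3, 12.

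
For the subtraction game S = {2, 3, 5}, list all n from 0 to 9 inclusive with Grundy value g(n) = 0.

0, 1, 7, 8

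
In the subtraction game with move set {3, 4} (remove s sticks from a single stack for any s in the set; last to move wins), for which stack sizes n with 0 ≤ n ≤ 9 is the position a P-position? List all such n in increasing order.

0, 1, 2, 7, 8, 9

Grundy values for subtraction set {3, 4}:
k:     0  1  2  3  4  5  6  7  8  9
g(k):  0  0  0  1  1  1  2  0  0  0
The P-positions (g = 0) in 0..9 are 0, 1, 2, 7, 8, 9.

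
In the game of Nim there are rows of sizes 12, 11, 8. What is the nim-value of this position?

15

Compute the nim-sum pairwise:
12 XOR 11 = 7
7 XOR 8 = 15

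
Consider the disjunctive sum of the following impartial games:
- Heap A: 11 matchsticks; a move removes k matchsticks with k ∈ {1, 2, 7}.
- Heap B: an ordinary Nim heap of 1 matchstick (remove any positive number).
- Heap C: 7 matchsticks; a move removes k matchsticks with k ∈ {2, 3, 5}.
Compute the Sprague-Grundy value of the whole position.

Build the Grundy sequence for heap A with g(k) = mex{g(k−s) : s ∈ {1, 2, 7}, s ≤ k}:
k:     0  1  2  3  4  5  6  7  8  9 10 11
g(k):  0  1  2  0  1  2  0  1  2  0  1  2
So g(11) = 2.
Heap B is a plain Nim heap of size 1, so its Grundy value is 1.
Build the Grundy sequence for heap C with g(k) = mex{g(k−s) : s ∈ {2, 3, 5}, s ≤ k}:
k:     0  1  2  3  4  5  6  7
g(k):  0  0  1  1  2  2  3  0
So g(7) = 0.
By the Sprague-Grundy theorem, the Grundy value of a sum of independent games is the XOR of the component values.
Combined value = 2 XOR 1 XOR 0 = 3.

3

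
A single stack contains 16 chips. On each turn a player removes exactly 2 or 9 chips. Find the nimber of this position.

0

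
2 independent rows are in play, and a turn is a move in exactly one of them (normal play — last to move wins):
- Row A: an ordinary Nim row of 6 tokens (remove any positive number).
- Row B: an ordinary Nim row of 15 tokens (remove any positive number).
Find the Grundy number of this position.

9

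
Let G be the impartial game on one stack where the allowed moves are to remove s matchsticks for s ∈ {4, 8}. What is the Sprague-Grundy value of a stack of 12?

Compute g(0), g(1), … for moves {4, 8}:
k:     0  1  2  3  4  5  6  7  8  9 10 11 12
g(k):  0  0  0  0  1  1  1  1  2  2  2  2  0
So g(12) = 0.

0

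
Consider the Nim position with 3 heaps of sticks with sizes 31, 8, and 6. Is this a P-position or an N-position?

Compute the nim-sum pairwise:
31 ^ 8 = 23
23 ^ 6 = 17
The nim-sum is 17 ≠ 0, so this is an N-position: the player to move can win.

N-position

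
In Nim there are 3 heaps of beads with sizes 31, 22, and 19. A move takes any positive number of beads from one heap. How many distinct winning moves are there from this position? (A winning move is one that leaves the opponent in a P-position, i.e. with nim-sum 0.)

3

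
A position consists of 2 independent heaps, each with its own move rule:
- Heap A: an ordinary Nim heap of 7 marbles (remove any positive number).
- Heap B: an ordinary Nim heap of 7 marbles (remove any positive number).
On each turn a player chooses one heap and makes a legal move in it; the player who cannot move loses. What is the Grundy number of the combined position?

0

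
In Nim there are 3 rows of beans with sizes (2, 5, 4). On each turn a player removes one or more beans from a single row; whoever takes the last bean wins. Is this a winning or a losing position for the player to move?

Winning position

Compute the nim-sum pairwise:
2 ^ 5 = 7
7 ^ 4 = 3
The nim-sum is 3 ≠ 0, so this is an N-position: the player to move can win.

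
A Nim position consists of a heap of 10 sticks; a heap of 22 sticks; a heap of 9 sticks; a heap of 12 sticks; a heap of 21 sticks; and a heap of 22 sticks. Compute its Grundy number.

In binary:
  01010  (10)
  10110  (22)
  01001  (9)
  01100  (12)
  10101  (21)
  10110  (22)
  -----
  11010  (26)

26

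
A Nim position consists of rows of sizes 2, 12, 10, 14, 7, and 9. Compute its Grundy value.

4

Compute the nim-sum pairwise:
2 ⊕ 12 = 14
14 ⊕ 10 = 4
4 ⊕ 14 = 10
10 ⊕ 7 = 13
13 ⊕ 9 = 4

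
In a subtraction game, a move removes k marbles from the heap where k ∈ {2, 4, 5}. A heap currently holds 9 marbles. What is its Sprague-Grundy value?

1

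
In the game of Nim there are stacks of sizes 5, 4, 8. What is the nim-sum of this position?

Nim-sum: 5 ⊕ 4 ⊕ 8 = 9.

9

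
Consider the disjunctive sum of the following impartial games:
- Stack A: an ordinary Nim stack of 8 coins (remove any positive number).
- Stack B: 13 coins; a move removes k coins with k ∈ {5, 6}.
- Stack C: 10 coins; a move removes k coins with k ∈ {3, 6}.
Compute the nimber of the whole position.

8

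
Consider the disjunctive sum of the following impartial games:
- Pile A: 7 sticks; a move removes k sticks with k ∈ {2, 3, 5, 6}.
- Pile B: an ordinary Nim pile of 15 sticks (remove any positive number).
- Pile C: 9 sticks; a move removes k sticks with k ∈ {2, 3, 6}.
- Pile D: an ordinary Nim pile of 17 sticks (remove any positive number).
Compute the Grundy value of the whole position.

29

Grundy values for pile A (subtraction set {2, 3, 5, 6}):
g(0) = mex{} = 0
g(1) = mex{} = 0
g(2) = mex{0} = 1
g(3) = mex{0} = 1
g(4) = mex{0,1} = 2
g(5) = mex{0,1} = 2
g(6) = mex{0,1,2} = 3
g(7) = mex{0,1,2} = 3
So g(7) = 3.
Pile B is a plain Nim pile of size 15, so its Grundy value is 15.
Grundy values for pile C (subtraction set {2, 3, 6}):
k:     0  1  2  3  4  5  6  7  8  9
g(k):  0  0  1  1  2  0  3  1  2  0
So g(9) = 0.
Pile D is a plain Nim pile of size 17, so its Grundy value is 17.
The value of a disjunctive sum is the nim-sum of the parts.
Combined value = 3 ⊕ 15 ⊕ 0 ⊕ 17 = 29.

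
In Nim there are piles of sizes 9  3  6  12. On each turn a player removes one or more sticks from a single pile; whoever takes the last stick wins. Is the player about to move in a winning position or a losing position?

Losing position

Write each in binary and XOR column by column:
  1001  (9)
  0011  (3)
  0110  (6)
  1100  (12)
  ----
  0000  (0)
The nim-sum is 0, so this is a P-position: the player to move is in a losing position under optimal play.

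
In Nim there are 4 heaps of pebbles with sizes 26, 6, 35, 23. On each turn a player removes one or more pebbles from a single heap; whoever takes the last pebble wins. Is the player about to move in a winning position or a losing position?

Nim-sum: 26 ^ 6 ^ 35 ^ 23 = 40.
The nim-sum is 40 ≠ 0, so this is an N-position: the player to move can win.

Winning position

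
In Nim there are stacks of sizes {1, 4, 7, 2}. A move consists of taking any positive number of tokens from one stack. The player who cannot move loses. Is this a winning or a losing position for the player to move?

Losing position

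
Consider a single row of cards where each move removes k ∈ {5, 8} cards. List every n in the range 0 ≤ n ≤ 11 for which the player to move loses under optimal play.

0, 1, 2, 3, 4

Grundy values for subtraction set {5, 8}:
g(0) = mex{} = 0
g(1) = mex{} = 0
g(2) = mex{} = 0
g(3) = mex{} = 0
g(4) = mex{} = 0
g(5) = mex{0} = 1
g(6) = mex{0} = 1
g(7) = mex{0} = 1
g(8) = mex{0} = 1
g(9) = mex{0} = 1
g(10) = mex{0,1} = 2
g(11) = mex{0,1} = 2
The P-positions (g = 0) in 0..11 are 0, 1, 2, 3, 4.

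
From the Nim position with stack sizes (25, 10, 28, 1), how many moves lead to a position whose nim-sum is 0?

Bitwise XOR of the heap sizes:
  11001  (25)
  01010  (10)
  11100  (28)
  00001  (1)
  -----
  01110  (14)
The overall nim-sum is X = 14. A stack of size p has a winning move iff p XOR X < p (reduce it to p XOR X).
  25: 25 XOR 14 = 23 < 25 — winning move (to 23).
  10: 10 XOR 14 = 4 < 10 — winning move (to 4).
  28: 28 XOR 14 = 18 < 28 — winning move (to 18).
  1: 1 XOR 14 = 15 ≥ 1 — no move.
That gives 3 winning moves.

3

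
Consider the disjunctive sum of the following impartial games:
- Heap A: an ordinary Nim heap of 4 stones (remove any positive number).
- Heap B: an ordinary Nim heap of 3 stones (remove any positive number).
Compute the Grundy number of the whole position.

7

Heap A is a plain Nim heap of size 4, so its Grundy value is 4.
Heap B is a plain Nim heap of size 3, so its Grundy value is 3.
The value of a disjunctive sum is the nim-sum of the parts.
Combined value = 4 XOR 3 = 7.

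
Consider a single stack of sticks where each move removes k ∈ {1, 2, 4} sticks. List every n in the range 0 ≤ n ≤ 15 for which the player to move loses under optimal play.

0, 3, 6, 9, 12, 15

Build the Grundy sequence with g(k) = mex{g(k−s) : s ∈ {1, 2, 4}, s ≤ k}:
k:     0  1  2  3  4  5  6  7  8  9 10 11 12 13 14 15
g(k):  0  1  2  0  1  2  0  1  2  0  1  2  0  1  2  0
The P-positions (g = 0) in 0..15 are 0, 3, 6, 9, 12, 15.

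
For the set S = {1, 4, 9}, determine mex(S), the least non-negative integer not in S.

0 is not in the set, so the mex is 0.

0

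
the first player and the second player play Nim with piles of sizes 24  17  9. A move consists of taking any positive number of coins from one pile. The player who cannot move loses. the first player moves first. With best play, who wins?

the second player wins

Nim-sum: 24 ^ 17 ^ 9 = 0.
The nim-sum is 0, so this is a P-position: the player to move is in a losing position under optimal play; the first player is about to move from it and so loses — the second player wins.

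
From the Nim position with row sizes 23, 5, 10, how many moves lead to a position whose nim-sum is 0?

1

Nim-sum: 23 ⊕ 5 ⊕ 10 = 24.
The overall nim-sum is X = 24. A row of size p has a winning move iff p XOR X < p (reduce it to p XOR X).
  23: 23 XOR 24 = 15 < 23 — winning move (to 15).
  5: 5 XOR 24 = 29 ≥ 5 — no move.
  10: 10 XOR 24 = 18 ≥ 10 — no move.
That gives 1 winning move.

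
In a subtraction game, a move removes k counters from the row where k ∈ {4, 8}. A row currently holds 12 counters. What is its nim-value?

Compute g(0), g(1), … for moves {4, 8}:
k:     0  1  2  3  4  5  6  7  8  9 10 11 12
g(k):  0  0  0  0  1  1  1  1  2  2  2  2  0
So g(12) = 0.

0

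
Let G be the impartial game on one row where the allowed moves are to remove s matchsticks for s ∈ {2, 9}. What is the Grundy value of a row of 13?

Grundy values for subtraction set {2, 9}:
g(0) = mex{} = 0
g(1) = mex{} = 0
g(2) = mex{0} = 1
g(3) = mex{0} = 1
g(4) = mex{1} = 0
g(5) = mex{1} = 0
g(6) = mex{0} = 1
g(7) = mex{0} = 1
g(8) = mex{1} = 0
g(9) = mex{0,1} = 2
g(10) = mex{0} = 1
g(11) = mex{1,2} = 0
g(12) = mex{1} = 0
g(13) = mex{0} = 1
So g(13) = 1.

1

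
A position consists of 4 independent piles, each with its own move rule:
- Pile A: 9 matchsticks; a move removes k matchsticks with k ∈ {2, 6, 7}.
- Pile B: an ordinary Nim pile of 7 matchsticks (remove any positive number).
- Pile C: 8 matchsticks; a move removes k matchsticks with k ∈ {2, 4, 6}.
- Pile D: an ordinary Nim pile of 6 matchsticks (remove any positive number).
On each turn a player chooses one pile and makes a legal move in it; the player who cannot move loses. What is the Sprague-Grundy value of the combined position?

Grundy values for pile A (subtraction set {2, 6, 7}):
g(0) = mex{} = 0
g(1) = mex{} = 0
g(2) = mex{0} = 1
g(3) = mex{0} = 1
g(4) = mex{1} = 0
g(5) = mex{1} = 0
g(6) = mex{0} = 1
g(7) = mex{0} = 1
g(8) = mex{0,1} = 2
g(9) = mex{1} = 0
So g(9) = 0.
Pile B is a plain Nim pile of size 7, so its Grundy value is 7.
Grundy values for pile C (subtraction set {2, 4, 6}):
g(0) = mex{} = 0
g(1) = mex{} = 0
g(2) = mex{0} = 1
g(3) = mex{0} = 1
g(4) = mex{0,1} = 2
g(5) = mex{0,1} = 2
g(6) = mex{0,1,2} = 3
g(7) = mex{0,1,2} = 3
g(8) = mex{1,2,3} = 0
So g(8) = 0.
Pile D is a plain Nim pile of size 6, so its Grundy value is 6.
By the Sprague-Grundy theorem, the Grundy value of a sum of independent games is the XOR of the component values.
Combined value = 0 XOR 7 XOR 0 XOR 6 = 1.

1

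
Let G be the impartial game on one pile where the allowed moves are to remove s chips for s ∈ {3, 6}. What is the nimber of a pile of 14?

1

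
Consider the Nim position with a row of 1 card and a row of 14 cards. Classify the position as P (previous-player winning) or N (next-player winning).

Nim-sum: 1 ⊕ 14 = 15.
The nim-sum is 15 ≠ 0, so this is an N-position: the player to move can win.

N-position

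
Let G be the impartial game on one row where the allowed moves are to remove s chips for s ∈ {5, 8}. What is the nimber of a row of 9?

Compute g(0), g(1), … for moves {5, 8}:
g(0) = mex{} = 0
g(1) = mex{} = 0
g(2) = mex{} = 0
g(3) = mex{} = 0
g(4) = mex{} = 0
g(5) = mex{0} = 1
g(6) = mex{0} = 1
g(7) = mex{0} = 1
g(8) = mex{0} = 1
g(9) = mex{0} = 1
So g(9) = 1.

1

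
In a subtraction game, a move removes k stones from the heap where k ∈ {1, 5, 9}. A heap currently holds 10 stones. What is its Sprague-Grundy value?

0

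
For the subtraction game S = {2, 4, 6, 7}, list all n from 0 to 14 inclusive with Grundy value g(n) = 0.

0, 1, 9, 10

Grundy values for subtraction set {2, 4, 6, 7}:
g(0) = mex{} = 0
g(1) = mex{} = 0
g(2) = mex{0} = 1
g(3) = mex{0} = 1
g(4) = mex{0,1} = 2
g(5) = mex{0,1} = 2
g(6) = mex{0,1,2} = 3
g(7) = mex{0,1,2} = 3
g(8) = mex{0,1,2,3} = 4
g(9) = mex{1,2,3} = 0
g(10) = mex{1,2,3,4} = 0
g(11) = mex{0,2,3} = 1
g(12) = mex{0,2,3,4} = 1
g(13) = mex{0,1,3} = 2
g(14) = mex{0,1,3,4} = 2
The P-positions (g = 0) in 0..14 are 0, 1, 9, 10.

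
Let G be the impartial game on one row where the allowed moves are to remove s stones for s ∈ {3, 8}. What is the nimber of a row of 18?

0

Build the Grundy sequence with g(k) = mex{g(k−s) : s ∈ {3, 8}, s ≤ k}:
k:     0  1  2  3  4  5  6  7  8  9 10 11 12 13 14 15 16 17 18
g(k):  0  0  0  1  1  1  0  0  2  1  1  0  0  0  1  1  1  0  0
So g(18) = 0.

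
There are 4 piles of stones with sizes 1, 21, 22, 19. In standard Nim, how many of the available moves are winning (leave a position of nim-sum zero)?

3

Compute the nim-sum pairwise:
1 ⊕ 21 = 20
20 ⊕ 22 = 2
2 ⊕ 19 = 17
The overall nim-sum is X = 17. A pile of size p has a winning move iff p XOR X < p (reduce it to p XOR X).
  1: 1 XOR 17 = 16 ≥ 1 — no move.
  21: 21 XOR 17 = 4 < 21 — winning move (to 4).
  22: 22 XOR 17 = 7 < 22 — winning move (to 7).
  19: 19 XOR 17 = 2 < 19 — winning move (to 2).
That gives 3 winning moves.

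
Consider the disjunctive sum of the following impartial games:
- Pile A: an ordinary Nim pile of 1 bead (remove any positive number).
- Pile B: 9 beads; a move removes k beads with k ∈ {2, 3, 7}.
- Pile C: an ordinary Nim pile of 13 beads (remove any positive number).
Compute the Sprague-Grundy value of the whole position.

14

Pile A is a plain Nim pile of size 1, so its Grundy value is 1.
For pile B, compute g(0), g(1), … with moves {2, 3, 7}:
k:     0  1  2  3  4  5  6  7  8  9
g(k):  0  0  1  1  2  0  0  1  1  2
So g(9) = 2.
Pile C is a plain Nim pile of size 13, so its Grundy value is 13.
By the Sprague-Grundy theorem, the Grundy value of a sum of independent games is the XOR of the component values.
Combined value = 1 XOR 2 XOR 13 = 14.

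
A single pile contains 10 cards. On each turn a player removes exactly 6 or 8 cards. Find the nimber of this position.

1

Grundy values for subtraction set {6, 8}:
k:     0  1  2  3  4  5  6  7  8  9 10
g(k):  0  0  0  0  0  0  1  1  1  1  1
So g(10) = 1.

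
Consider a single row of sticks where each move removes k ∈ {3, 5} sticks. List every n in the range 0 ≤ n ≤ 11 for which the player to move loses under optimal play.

0, 1, 2, 8, 9, 10

Grundy values for subtraction set {3, 5}:
k:     0  1  2  3  4  5  6  7  8  9 10 11
g(k):  0  0  0  1  1  1  2  2  0  0  0  1
The P-positions (g = 0) in 0..11 are 0, 1, 2, 8, 9, 10.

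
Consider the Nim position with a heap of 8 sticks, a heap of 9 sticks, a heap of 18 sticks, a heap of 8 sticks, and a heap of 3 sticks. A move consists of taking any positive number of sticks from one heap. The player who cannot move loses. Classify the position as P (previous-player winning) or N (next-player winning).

N-position

Compute the nim-sum pairwise:
8 ⊕ 9 = 1
1 ⊕ 18 = 19
19 ⊕ 8 = 27
27 ⊕ 3 = 24
The nim-sum is 24 ≠ 0, so this is an N-position: the player to move can win.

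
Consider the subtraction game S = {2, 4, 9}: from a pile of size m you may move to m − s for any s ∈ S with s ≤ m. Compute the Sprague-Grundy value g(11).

2

Grundy values for subtraction set {2, 4, 9}:
k:     0  1  2  3  4  5  6  7  8  9 10 11
g(k):  0  0  1  1  2  2  0  0  1  1  2  2
So g(11) = 2.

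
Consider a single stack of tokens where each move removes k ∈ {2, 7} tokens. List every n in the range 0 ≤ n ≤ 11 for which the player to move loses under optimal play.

0, 1, 4, 5, 9, 10

Compute g(0), g(1), … for moves {2, 7}:
k:     0  1  2  3  4  5  6  7  8  9 10 11
g(k):  0  0  1  1  0  0  1  1  2  0  0  1
The P-positions (g = 0) in 0..11 are 0, 1, 4, 5, 9, 10.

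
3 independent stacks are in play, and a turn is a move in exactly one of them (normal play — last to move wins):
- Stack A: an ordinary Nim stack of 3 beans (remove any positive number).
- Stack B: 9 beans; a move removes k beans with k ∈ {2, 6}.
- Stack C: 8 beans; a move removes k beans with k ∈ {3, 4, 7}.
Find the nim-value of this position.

Stack A is a plain Nim stack of size 3, so its Grundy value is 3.
For stack B, compute g(0), g(1), … with moves {2, 6}:
g(0) = mex{} = 0
g(1) = mex{} = 0
g(2) = mex{0} = 1
g(3) = mex{0} = 1
g(4) = mex{1} = 0
g(5) = mex{1} = 0
g(6) = mex{0} = 1
g(7) = mex{0} = 1
g(8) = mex{1} = 0
g(9) = mex{1} = 0
So g(9) = 0.
For stack C, compute g(0), g(1), … with moves {3, 4, 7}:
g(0) = mex{} = 0
g(1) = mex{} = 0
g(2) = mex{} = 0
g(3) = mex{0} = 1
g(4) = mex{0} = 1
g(5) = mex{0} = 1
g(6) = mex{0,1} = 2
g(7) = mex{0,1} = 2
g(8) = mex{0,1} = 2
So g(8) = 2.
The value of a disjunctive sum is the nim-sum of the parts.
Combined value = 3 XOR 0 XOR 2 = 1.

1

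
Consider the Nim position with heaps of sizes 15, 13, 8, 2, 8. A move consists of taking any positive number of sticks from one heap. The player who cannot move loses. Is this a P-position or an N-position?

P-position

In binary:
  1111  (15)
  1101  (13)
  1000  (8)
  0010  (2)
  1000  (8)
  ----
  0000  (0)
The nim-sum is 0, so this is a P-position: the player to move is in a losing position under optimal play.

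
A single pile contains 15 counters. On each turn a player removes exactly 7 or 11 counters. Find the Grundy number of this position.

Build the Grundy sequence with g(k) = mex{g(k−s) : s ∈ {7, 11}, s ≤ k}:
k:     0  1  2  3  4  5  6  7  8  9 10 11 12 13 14 15
g(k):  0  0  0  0  0  0  0  1  1  1  1  1  1  1  2  2
So g(15) = 2.

2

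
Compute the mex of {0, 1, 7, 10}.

2

The values 0, 1 are all present; 2 is the first non-negative integer missing from the set.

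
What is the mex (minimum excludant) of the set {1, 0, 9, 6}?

The values 0, 1 are all present; 2 is the first non-negative integer missing from the set.

2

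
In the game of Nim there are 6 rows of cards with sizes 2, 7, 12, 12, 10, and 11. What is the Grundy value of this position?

4

Write each in binary and XOR column by column:
  0010  (2)
  0111  (7)
  1100  (12)
  1100  (12)
  1010  (10)
  1011  (11)
  ----
  0100  (4)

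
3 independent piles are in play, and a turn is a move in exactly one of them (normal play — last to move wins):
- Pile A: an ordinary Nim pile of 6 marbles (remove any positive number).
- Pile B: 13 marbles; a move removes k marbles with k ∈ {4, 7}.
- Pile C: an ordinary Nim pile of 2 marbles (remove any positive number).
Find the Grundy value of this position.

Pile A is a plain Nim pile of size 6, so its Grundy value is 6.
Grundy values for pile B (subtraction set {4, 7}):
g(0) = mex{} = 0
g(1) = mex{} = 0
g(2) = mex{} = 0
g(3) = mex{} = 0
g(4) = mex{0} = 1
g(5) = mex{0} = 1
g(6) = mex{0} = 1
g(7) = mex{0} = 1
g(8) = mex{0,1} = 2
g(9) = mex{0,1} = 2
g(10) = mex{0,1} = 2
g(11) = mex{1} = 0
g(12) = mex{1,2} = 0
g(13) = mex{1,2} = 0
So g(13) = 0.
Pile C is a plain Nim pile of size 2, so its Grundy value is 2.
By the Sprague-Grundy theorem, the Grundy value of a sum of independent games is the XOR of the component values.
Combined value = 6 ⊕ 0 ⊕ 2 = 4.

4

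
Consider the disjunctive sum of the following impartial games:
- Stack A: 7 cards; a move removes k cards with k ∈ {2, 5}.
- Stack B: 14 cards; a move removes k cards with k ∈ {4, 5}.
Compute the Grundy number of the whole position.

Build the Grundy sequence for stack A with g(k) = mex{g(k−s) : s ∈ {2, 5}, s ≤ k}:
k:     0  1  2  3  4  5  6  7
g(k):  0  0  1  1  0  2  1  0
So g(7) = 0.
Build the Grundy sequence for stack B with g(k) = mex{g(k−s) : s ∈ {4, 5}, s ≤ k}:
k:     0  1  2  3  4  5  6  7  8  9 10 11 12 13 14
g(k):  0  0  0  0  1  1  1  1  2  0  0  0  0  1  1
So g(14) = 1.
The value of a disjunctive sum is the nim-sum of the parts.
Combined value = 0 ⊕ 1 = 1.

1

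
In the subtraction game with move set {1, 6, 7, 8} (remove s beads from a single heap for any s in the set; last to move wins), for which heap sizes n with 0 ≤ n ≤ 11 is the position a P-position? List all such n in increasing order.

0, 2, 4

Grundy values for subtraction set {1, 6, 7, 8}:
k:     0  1  2  3  4  5  6  7  8  9 10 11
g(k):  0  1  0  1  0  1  2  3  2  3  2  3
The P-positions (g = 0) in 0..11 are 0, 2, 4.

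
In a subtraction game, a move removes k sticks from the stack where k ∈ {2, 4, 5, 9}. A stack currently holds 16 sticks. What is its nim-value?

1

Grundy values for subtraction set {2, 4, 5, 9}:
k:     0  1  2  3  4  5  6  7  8  9 10 11 12 13 14 15 16
g(k):  0  0  1  1  2  2  3  0  0  1  1  2  2  3  0  0  1
So g(16) = 1.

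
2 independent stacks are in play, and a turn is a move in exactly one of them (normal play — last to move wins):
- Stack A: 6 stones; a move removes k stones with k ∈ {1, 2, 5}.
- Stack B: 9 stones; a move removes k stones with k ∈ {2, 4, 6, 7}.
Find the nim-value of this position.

For stack A, compute g(0), g(1), … with moves {1, 2, 5}:
g(0) = mex{} = 0
g(1) = mex{0} = 1
g(2) = mex{0,1} = 2
g(3) = mex{1,2} = 0
g(4) = mex{0,2} = 1
g(5) = mex{0,1} = 2
g(6) = mex{1,2} = 0
So g(6) = 0.
For stack B, compute g(0), g(1), … with moves {2, 4, 6, 7}:
k:     0  1  2  3  4  5  6  7  8  9
g(k):  0  0  1  1  2  2  3  3  4  0
So g(9) = 0.
The value of a disjunctive sum is the nim-sum of the parts.
Combined value = 0 XOR 0 = 0.

0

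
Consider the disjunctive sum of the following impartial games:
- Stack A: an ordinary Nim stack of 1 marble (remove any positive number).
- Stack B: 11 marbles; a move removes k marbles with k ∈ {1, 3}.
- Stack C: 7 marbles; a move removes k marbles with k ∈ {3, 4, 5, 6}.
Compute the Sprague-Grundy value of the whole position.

Stack A is a plain Nim stack of size 1, so its Grundy value is 1.
For stack B, compute g(0), g(1), … with moves {1, 3}:
g(0) = mex{} = 0
g(1) = mex{0} = 1
g(2) = mex{1} = 0
g(3) = mex{0} = 1
g(4) = mex{1} = 0
g(5) = mex{0} = 1
g(6) = mex{1} = 0
g(7) = mex{0} = 1
g(8) = mex{1} = 0
g(9) = mex{0} = 1
g(10) = mex{1} = 0
g(11) = mex{0} = 1
So g(11) = 1.
Grundy values for stack C (subtraction set {3, 4, 5, 6}):
g(0) = mex{} = 0
g(1) = mex{} = 0
g(2) = mex{} = 0
g(3) = mex{0} = 1
g(4) = mex{0} = 1
g(5) = mex{0} = 1
g(6) = mex{0,1} = 2
g(7) = mex{0,1} = 2
So g(7) = 2.
The value of a disjunctive sum is the nim-sum of the parts.
Combined value = 1 XOR 1 XOR 2 = 2.

2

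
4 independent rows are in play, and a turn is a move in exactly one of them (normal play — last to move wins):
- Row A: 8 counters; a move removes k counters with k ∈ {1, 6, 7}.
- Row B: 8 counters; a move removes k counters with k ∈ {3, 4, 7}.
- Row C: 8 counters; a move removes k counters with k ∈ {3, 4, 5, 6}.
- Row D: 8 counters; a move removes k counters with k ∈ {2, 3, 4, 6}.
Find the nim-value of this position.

2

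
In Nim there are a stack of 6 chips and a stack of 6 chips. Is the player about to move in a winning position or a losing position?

Losing position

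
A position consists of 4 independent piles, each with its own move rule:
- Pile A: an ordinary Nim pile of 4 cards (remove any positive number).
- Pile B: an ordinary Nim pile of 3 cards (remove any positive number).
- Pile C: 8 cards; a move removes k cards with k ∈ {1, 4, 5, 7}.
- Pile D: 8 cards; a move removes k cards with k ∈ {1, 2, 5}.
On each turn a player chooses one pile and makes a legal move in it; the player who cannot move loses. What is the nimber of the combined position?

5

Pile A is a plain Nim pile of size 4, so its Grundy value is 4.
Pile B is a plain Nim pile of size 3, so its Grundy value is 3.
For pile C, compute g(0), g(1), … with moves {1, 4, 5, 7}:
g(0) = mex{} = 0
g(1) = mex{0} = 1
g(2) = mex{1} = 0
g(3) = mex{0} = 1
g(4) = mex{0,1} = 2
g(5) = mex{0,1,2} = 3
g(6) = mex{0,1,3} = 2
g(7) = mex{0,1,2} = 3
g(8) = mex{1,2,3} = 0
So g(8) = 0.
For pile D, compute g(0), g(1), … with moves {1, 2, 5}:
k:     0  1  2  3  4  5  6  7  8
g(k):  0  1  2  0  1  2  0  1  2
So g(8) = 2.
The value of a disjunctive sum is the nim-sum of the parts.
Combined value = 4 ⊕ 3 ⊕ 0 ⊕ 2 = 5.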